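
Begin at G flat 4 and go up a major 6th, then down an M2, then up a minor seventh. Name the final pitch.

C flat 6

Gb4 up a major sixth → Eb5 (9 semitones).
Down a major second from Eb5: Db5 (2 semitones down).
A minor seventh up from Db5 is Cb6.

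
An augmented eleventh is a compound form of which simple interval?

augmented fourth

Subtracting seven from the interval number removes an octave: 11 − 7 = 4.
Quality carries through unchanged, so the simple form is an augmented fourth.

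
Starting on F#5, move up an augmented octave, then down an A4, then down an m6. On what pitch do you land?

An augmented octave up from F#5 is F##6.
An augmented fourth down from F##6 is C#6.
A minor sixth down from C#6 is E#5.

E#5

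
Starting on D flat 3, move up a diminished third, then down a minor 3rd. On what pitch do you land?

D double-flat 3

A diminished third up from Db3 is Fbb3.
Down a minor third from Fbb3: Dbb3 (3 semitones down).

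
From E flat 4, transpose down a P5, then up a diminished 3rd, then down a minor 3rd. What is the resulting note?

A double-flat 3

A perfect fifth down from Eb4 is Ab3.
Ab3 up a diminished third → Cbb4 (2 semitones).
A minor third down from Cbb4 is Abb3.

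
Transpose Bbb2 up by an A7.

Seven letter names up from B: A.
An augmented seventh is 12 semitones; 12 semitones up from Bbb2 gives A3.

A3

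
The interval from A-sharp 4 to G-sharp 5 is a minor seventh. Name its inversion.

The rule of nine gives the new number: 9 − 7 = 2, so a seventh becomes a second.
And minor becomes major under inversion, so we get a major second.

major 2nd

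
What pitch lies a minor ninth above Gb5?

Abb6

Two letters up from G (plus an octave) reaches A.
Moving 13 semitones up from Gb5 (the size of a minor ninth) reaches Abb6.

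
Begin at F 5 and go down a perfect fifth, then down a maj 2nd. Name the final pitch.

A perfect fifth down from F5 is Bb4.
Bb4 down a major second → Ab4 (2 semitones).

A flat 4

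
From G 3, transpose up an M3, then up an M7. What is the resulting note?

A sharp 4

Up a major third from G3: B3 (4 semitones up).
B3 up a major seventh → A#4 (11 semitones).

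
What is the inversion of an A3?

diminished sixth

Inverted interval numbers add to nine, so a third pairs with a sixth (3 + 6 = 9).
And augmented becomes diminished under inversion, so we get a diminished sixth.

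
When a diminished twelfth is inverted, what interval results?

First reduce the compound diminished twelfth to its simple form, a diminished fifth.
Inverted interval numbers add to nine, so a fifth pairs with a fourth (5 + 4 = 9).
Quality inverts too: diminished becomes augmented. That makes the inversion an augmented fourth.

A4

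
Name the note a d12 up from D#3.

The twelfth's letter: D up five letter names plus an octave → A.
Moving 18 semitones up from D#3 (the size of a diminished twelfth) reaches A4.

A4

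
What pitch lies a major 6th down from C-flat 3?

Counting six letter names down from C lands on E.
A major sixth is 9 semitones; 9 semitones down from Cb3 gives Ebb2.

E-double-flat 2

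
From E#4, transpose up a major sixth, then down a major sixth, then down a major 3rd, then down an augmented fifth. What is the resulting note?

F3

Up a major sixth from E#4: C##5 (9 semitones up).
Down a major sixth from C##5: E#4 (9 semitones down).
A major third down from E#4 is C#4.
An augmented fifth down from C#4 is F3.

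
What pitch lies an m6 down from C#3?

E#2

Counting six letter names down from C lands on E.
A minor sixth is 8 semitones; 8 semitones down from C#3 gives E#2.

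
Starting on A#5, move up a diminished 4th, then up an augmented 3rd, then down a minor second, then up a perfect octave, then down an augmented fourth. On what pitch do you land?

Up a diminished fourth from A#5: D6 (4 semitones up).
An augmented third up from D6 is F##6.
F##6 down a minor second → E##6 (1 semitone).
A perfect octave up from E##6 is E##7.
Down an augmented fourth from E##7: B#6 (6 semitones down).

B#6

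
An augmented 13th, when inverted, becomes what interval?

d3

First reduce the compound augmented thirteenth to its simple form, an augmented sixth.
The rule of nine gives the new number: 9 − 6 = 3, so a sixth becomes a third.
Quality inverts too: augmented becomes diminished. That makes the inversion a diminished third.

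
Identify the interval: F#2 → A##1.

Descending from F#2 to A##1 is the same interval as ascending A##1 to F#2.
A to F spans six letter names (A-B-C-D-E-F), so the interval is some kind of sixth.
A major sixth would be 9 semitones; A##1 to F#2 is 7, two semitones narrower, so the interval is diminished.

diminished sixth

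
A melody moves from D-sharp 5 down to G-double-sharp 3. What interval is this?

Descending from D#5 to G##3 is the same interval as ascending G##3 to D#5.
G to D spans five letter names (G-A-B-C-D), plus an octave, so the interval is some kind of twelfth.
G##3 to D#5 spans 18 semitones — one semitone narrower than the perfect twelfth (19) — giving a diminished twelfth.
(Equivalently, a compound diminished fifth: a diminished fifth plus an octave.)

diminished twelfth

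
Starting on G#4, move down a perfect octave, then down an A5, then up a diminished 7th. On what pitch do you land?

Bbb3

A perfect octave down from G#4 is G#3.
G#3 down an augmented fifth → C3 (8 semitones).
C3 up a diminished seventh → Bbb3 (9 semitones).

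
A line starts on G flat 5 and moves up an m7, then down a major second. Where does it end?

A minor seventh up from Gb5 is Fb6.
Down a major second from Fb6: Ebb6 (2 semitones down).

E double-flat 6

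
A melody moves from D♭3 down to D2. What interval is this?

Descending from Db3 to D2 is the same interval as ascending D2 to Db3.
D to D is the same letter name, plus an octave, so the interval is some kind of octave.
The perfect octave is 12 semitones; here we have 11, one semitone narrower: diminished.

diminished 8th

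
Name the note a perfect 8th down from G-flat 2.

G-flat 1

An octave keeps the letter name G, an octave down from G.
Moving 12 semitones down from Gb2 (the size of a perfect octave) reaches Gb1.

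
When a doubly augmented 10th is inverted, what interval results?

doubly diminished 6th

First reduce the compound doubly augmented tenth to its simple form, a doubly augmented third.
Interval numbers invert to sum to nine: 3 + 6 = 9, so a third inverts to a sixth.
Quality inverts too: doubly augmented becomes doubly diminished. That makes the inversion a doubly diminished sixth.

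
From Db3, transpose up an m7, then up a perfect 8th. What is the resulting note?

Cb5

Up a minor seventh from Db3: Cb4 (10 semitones up).
A perfect octave up from Cb4 is Cb5.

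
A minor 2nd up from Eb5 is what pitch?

The second takes the letter from E up to F.
A minor second spans 1 semitone, so from Eb5 the target pitch is Fb5.

Fb5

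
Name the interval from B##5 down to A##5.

M2

Descending from B##5 to A##5 is the same interval as ascending A##5 to B##5.
A to B spans two letter names (A-B) — that makes it a second of some quality.
A##5 to B##5 is 2 semitones, matching the major second exactly, so the quality is major.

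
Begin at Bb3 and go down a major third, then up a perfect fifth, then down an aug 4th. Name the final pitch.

Abb3

Down a major third from Bb3: Gb3 (4 semitones down).
A perfect fifth up from Gb3 is Db4.
Down an augmented fourth from Db4: Abb3 (6 semitones down).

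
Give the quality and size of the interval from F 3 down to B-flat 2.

perfect 5th

Descending from F3 to Bb2 is the same interval as ascending Bb2 to F3.
B to F spans five letter names (B-C-D-E-F), so the interval is some kind of fifth.
The perfect fifth spans 7 semitones, and Bb2 to F3 is exactly 7 semitones — so this is a perfect fifth.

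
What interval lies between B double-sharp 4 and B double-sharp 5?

B to B is the same letter name, plus an octave: an octave.
Counting semitones, B##4→B##5 is 12, which is the perfect octave.

perfect 8th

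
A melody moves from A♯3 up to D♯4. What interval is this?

A to D spans four letter names (A-B-C-D), so the interval is some kind of fourth.
A#3 to D#4 is 5 semitones, matching the perfect fourth exactly, so the quality is perfect.

P4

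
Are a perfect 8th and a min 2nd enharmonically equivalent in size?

12 semitones (perfect octave) vs 1 semitone (minor second): not equal.

No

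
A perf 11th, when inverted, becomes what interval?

P5

First reduce the compound perfect eleventh to its simple form, a perfect fourth.
Interval numbers invert to sum to nine: 4 + 5 = 9, so a fourth inverts to a fifth.
The quality also flips — perfect stays perfect — giving a perfect fifth.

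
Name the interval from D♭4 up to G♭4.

D to G spans four letter names (D-E-F-G) — that makes it a fourth of some quality.
Db4 to Gb4 is 5 semitones, matching the perfect fourth exactly, so the quality is perfect.

perfect fourth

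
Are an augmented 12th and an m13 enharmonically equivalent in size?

Both span 20 semitones: an augmented twelfth and a minor thirteenth are the same chromatic distance.

Yes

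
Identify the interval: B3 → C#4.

M2

B to C spans two letter names (B-C), so the interval is some kind of second.
The major second spans 2 semitones, and B3 to C#4 is exactly 2 semitones — so this is a major second.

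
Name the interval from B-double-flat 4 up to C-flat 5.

B to C spans two letter names (B-C): a second.
Counting semitones, Bbb4→Cb5 is 2, which is the major second.

major 2nd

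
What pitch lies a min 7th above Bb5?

The seventh takes the letter from B up to A.
A minor seventh is 10 semitones; 10 semitones up from Bb5 gives Ab6.

Ab6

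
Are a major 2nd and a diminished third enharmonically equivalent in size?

A major second = 2 semitones = a diminished third; enharmonically equal.

Yes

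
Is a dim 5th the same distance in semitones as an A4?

Both span 6 semitones: a diminished fifth and an augmented fourth are the same chromatic distance.

Yes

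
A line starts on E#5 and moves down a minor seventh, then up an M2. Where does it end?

Down a minor seventh from E#5: F##4 (10 semitones down).
A major second up from F##4 is G##4.

G##4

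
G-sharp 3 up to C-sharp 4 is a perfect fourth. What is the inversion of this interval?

perfect 5th

Interval numbers invert to sum to nine: 4 + 5 = 9, so a fourth inverts to a fifth.
The quality also flips — perfect stays perfect — giving a perfect fifth.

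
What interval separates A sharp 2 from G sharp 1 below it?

Descending from A#2 to G#1 is the same interval as ascending G#1 to A#2.
G to A spans two letter names (G-A), plus an octave: a ninth.
G#1 to A#2 is 14 semitones, matching the major ninth exactly, so the quality is major.
(Equivalently, a compound major second: a major second plus an octave.)

M9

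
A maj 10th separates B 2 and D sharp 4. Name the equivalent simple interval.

M3

Subtracting seven from the interval number removes an octave: 10 − 7 = 3.
Quality carries through unchanged, so the simple form is a major third.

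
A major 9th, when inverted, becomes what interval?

First reduce the compound major ninth to its simple form, a major second.
The rule of nine gives the new number: 9 − 2 = 7, so a second becomes a seventh.
And major becomes minor under inversion, so we get a minor seventh.

m7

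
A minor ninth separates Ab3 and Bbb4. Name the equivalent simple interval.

Subtracting seven from the interval number removes an octave: 9 − 7 = 2.
Quality carries through unchanged, so the simple form is a minor second.

minor second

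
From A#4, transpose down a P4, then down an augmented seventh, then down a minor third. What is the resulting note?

A#4 down a perfect fourth → E#4 (5 semitones).
Down an augmented seventh from E#4: F3 (12 semitones down).
Down a minor third from F3: D3 (3 semitones down).

D3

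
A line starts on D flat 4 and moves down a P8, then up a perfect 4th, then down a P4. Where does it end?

D flat 3

Db4 down a perfect octave → Db3 (12 semitones).
Up a perfect fourth from Db3: Gb3 (5 semitones up).
Gb3 down a perfect fourth → Db3 (5 semitones).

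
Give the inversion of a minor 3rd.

major sixth

Interval numbers invert to sum to nine: 3 + 6 = 9, so a third inverts to a sixth.
And minor becomes major under inversion, so we get a major sixth.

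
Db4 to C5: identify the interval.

D to C spans seven letter names (D-E-F-G-A-B-C), so the interval is some kind of seventh.
Db4 to C5 is 11 semitones, matching the major seventh exactly, so the quality is major.

major seventh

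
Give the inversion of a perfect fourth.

The rule of nine gives the new number: 9 − 4 = 5, so a fourth becomes a fifth.
The quality also flips — perfect stays perfect — giving a perfect fifth.

perfect fifth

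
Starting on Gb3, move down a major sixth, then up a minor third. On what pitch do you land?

Dbb3

Gb3 down a major sixth → Bbb2 (9 semitones).
Bbb2 up a minor third → Dbb3 (3 semitones).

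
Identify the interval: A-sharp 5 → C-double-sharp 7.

major tenth

A to C spans three letter names (A-B-C), plus an octave: a tenth.
Counting semitones, A#5→C##7 is 16, which is the major tenth.
(Equivalently, a compound major third: a major third plus an octave.)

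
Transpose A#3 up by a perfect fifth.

E#4

The fifth takes the letter from A up to E.
A perfect fifth is 7 semitones; 7 semitones up from A#3 gives E#4.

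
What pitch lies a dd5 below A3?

The fifth takes the letter from A down to D.
A doubly diminished fifth spans 5 semitones, so from A3 the target pitch is D##3.

D##3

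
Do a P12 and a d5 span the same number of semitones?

A perfect twelfth spans 19 semitones; a diminished fifth spans 6 semitones. They differ by 13.

No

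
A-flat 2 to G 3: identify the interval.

A to G spans seven letter names (A-B-C-D-E-F-G): a seventh.
Counting semitones, Ab2→G3 is 11, which is the major seventh.

M7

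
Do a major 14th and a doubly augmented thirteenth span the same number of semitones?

A major fourteenth spans 23 semitones, and a doubly augmented thirteenth also spans 23 semitones — they're enharmonic.

Yes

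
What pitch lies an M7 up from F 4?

The seventh takes the letter from F up to E.
A major seventh spans 11 semitones, so from F4 the target pitch is E5.

E 5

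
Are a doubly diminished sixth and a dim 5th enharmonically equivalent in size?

Both span 6 semitones: a doubly diminished sixth and a diminished fifth are the same chromatic distance.

Yes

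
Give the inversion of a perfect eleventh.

perfect 5th

First reduce the compound perfect eleventh to its simple form, a perfect fourth.
The rule of nine gives the new number: 9 − 4 = 5, so a fourth becomes a fifth.
And perfect stays perfect under inversion, so we get a perfect fifth.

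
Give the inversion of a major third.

Interval numbers invert to sum to nine: 3 + 6 = 9, so a third inverts to a sixth.
The quality also flips — major becomes minor — giving a minor sixth.

m6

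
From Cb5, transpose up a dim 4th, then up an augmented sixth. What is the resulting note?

Db6

Cb5 up a diminished fourth → Fbb5 (4 semitones).
Fbb5 up an augmented sixth → Db6 (10 semitones).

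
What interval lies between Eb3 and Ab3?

perfect fourth

E to A spans four letter names (E-F-G-A) — that makes it a fourth of some quality.
Counting semitones, Eb3→Ab3 is 5, which is the perfect fourth.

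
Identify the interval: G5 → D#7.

augmented twelfth

G to D spans five letter names (G-A-B-C-D), plus an octave: a twelfth.
The perfect twelfth is 19 semitones; here we have 20, one semitone wider: augmented.
(Equivalently, a compound augmented fifth: an augmented fifth plus an octave.)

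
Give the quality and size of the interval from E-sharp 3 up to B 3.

E to B spans five letter names (E-F-G-A-B), so the interval is some kind of fifth.
E#3 to B3 spans 6 semitones — one semitone narrower than the perfect fifth (7) — giving a diminished fifth.

diminished 5th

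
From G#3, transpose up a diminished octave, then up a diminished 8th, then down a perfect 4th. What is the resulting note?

Db5

A diminished octave up from G#3 is G4.
Up a diminished octave from G4: Gb5 (11 semitones up).
Gb5 down a perfect fourth → Db5 (5 semitones).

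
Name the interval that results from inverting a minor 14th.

major 2nd

First reduce the compound minor fourteenth to its simple form, a minor seventh.
Inverted interval numbers add to nine, so a seventh pairs with a second (7 + 2 = 9).
The quality also flips — minor becomes major — giving a major second.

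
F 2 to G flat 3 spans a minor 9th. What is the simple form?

Each octave removed subtracts seven from the number: 9 − 7 = 2.
Quality carries through unchanged, so the simple form is a minor second.

minor second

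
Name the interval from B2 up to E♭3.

diminished fourth

B to E spans four letter names (B-C-D-E): a fourth.
B2 to Eb3 spans 4 semitones — one semitone narrower than the perfect fourth (5) — giving a diminished fourth.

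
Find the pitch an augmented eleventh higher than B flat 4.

E 6

Counting four letter names plus an octave up from B lands on E.
An augmented eleventh is 18 semitones; 18 semitones up from Bb4 gives E6.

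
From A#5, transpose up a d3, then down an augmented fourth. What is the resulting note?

Up a diminished third from A#5: C6 (2 semitones up).
An augmented fourth down from C6 is Gb5.

Gb5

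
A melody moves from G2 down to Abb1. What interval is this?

Descending from G2 to Abb1 is the same interval as ascending Abb1 to G2.
A to G spans seven letter names (A-B-C-D-E-F-G), so the interval is some kind of seventh.
The major seventh is 11 semitones; here we have 12, one semitone wider: augmented.

augmented 7th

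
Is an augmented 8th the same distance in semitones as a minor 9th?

Yes

Both span 13 semitones: an augmented octave and a minor ninth are the same chromatic distance.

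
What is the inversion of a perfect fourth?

The rule of nine gives the new number: 9 − 4 = 5, so a fourth becomes a fifth.
And perfect stays perfect under inversion, so we get a perfect fifth.

perfect fifth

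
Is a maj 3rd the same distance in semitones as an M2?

No

A major third is 4 semitones but a major second is 2 semitones — different sizes.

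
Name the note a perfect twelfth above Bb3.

Counting five letter names plus an octave up from B lands on F.
Moving 19 semitones up from Bb3 (the size of a perfect twelfth) reaches F5.

F5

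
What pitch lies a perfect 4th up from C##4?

F##4

The fourth takes the letter from C up to F.
A perfect fourth spans 5 semitones, so from C##4 the target pitch is F##4.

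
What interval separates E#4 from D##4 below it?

minor second

Descending from E#4 to D##4 is the same interval as ascending D##4 to E#4.
D to E spans two letter names (D-E) — that makes it a second of some quality.
At 1 semitone, D##4→E#4 falls one short of a major second: minor.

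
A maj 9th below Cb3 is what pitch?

Bbb1

Two letters down from C (plus an octave) reaches B.
Moving 14 semitones down from Cb3 (the size of a major ninth) reaches Bbb1.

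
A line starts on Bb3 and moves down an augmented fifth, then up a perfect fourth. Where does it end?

Bb3 down an augmented fifth → Ebb3 (8 semitones).
Ebb3 up a perfect fourth → Abb3 (5 semitones).

Abb3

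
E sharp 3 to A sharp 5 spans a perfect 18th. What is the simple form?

Each octave removed subtracts seven from the number: 18 − 14 = 4.
That makes a perfect eighteenth a compound perfect fourth — 2 octaves plus a perfect fourth.

perfect fourth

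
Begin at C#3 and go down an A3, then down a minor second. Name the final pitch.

G2

Down an augmented third from C#3: Ab2 (5 semitones down).
A minor second down from Ab2 is G2.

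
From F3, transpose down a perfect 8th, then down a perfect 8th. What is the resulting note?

F3 down a perfect octave → F2 (12 semitones).
A perfect octave down from F2 is F1.

F1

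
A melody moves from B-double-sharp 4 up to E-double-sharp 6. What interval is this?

B to E spans four letter names (B-C-D-E), plus an octave, so the interval is some kind of eleventh.
The perfect eleventh spans 17 semitones, and B##4 to E##6 is exactly 17 semitones — so this is a perfect eleventh.
(Equivalently, a compound perfect fourth: a perfect fourth plus an octave.)

P11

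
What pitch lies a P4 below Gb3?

Db3

The fourth takes the letter from G down to D.
Moving 5 semitones down from Gb3 (the size of a perfect fourth) reaches Db3.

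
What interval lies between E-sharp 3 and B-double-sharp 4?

E to B spans five letter names (E-F-G-A-B), plus an octave, so the interval is some kind of twelfth.
E#3 to B##4 spans 20 semitones — one semitone wider than the perfect twelfth (19) — giving an augmented twelfth.
(Equivalently, a compound augmented fifth: an augmented fifth plus an octave.)

augmented twelfth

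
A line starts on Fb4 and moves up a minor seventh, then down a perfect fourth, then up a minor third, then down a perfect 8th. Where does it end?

A minor seventh up from Fb4 is Ebb5.
Ebb5 down a perfect fourth → Bbb4 (5 semitones).
A minor third up from Bbb4 is Dbb5.
A perfect octave down from Dbb5 is Dbb4.

Dbb4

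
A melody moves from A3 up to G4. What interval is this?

A to G spans seven letter names (A-B-C-D-E-F-G), so the interval is some kind of seventh.
A3 to G4 is 10 semitones, a half step short of the major seventh (11), so this is minor.

minor seventh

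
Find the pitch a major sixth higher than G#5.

The sixth takes the letter from G up to E.
A major sixth spans 9 semitones, so from G#5 the target pitch is E#6.

E#6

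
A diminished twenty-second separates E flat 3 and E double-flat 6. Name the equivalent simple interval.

Each octave removed subtracts seven from the number: 22 − 14 = 8.
That makes a diminished twenty-second a compound diminished octave — 2 octaves plus a diminished octave.

d8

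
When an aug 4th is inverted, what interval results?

d5

The rule of nine gives the new number: 9 − 4 = 5, so a fourth becomes a fifth.
And augmented becomes diminished under inversion, so we get a diminished fifth.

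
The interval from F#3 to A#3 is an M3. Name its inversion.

minor sixth

Inverted interval numbers add to nine, so a third pairs with a sixth (3 + 6 = 9).
Quality inverts too: major becomes minor. That makes the inversion a minor sixth.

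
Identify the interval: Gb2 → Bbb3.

minor tenth

G to B spans three letter names (G-A-B), plus an octave, so the interval is some kind of tenth.
A major tenth would be 16 semitones, but Gb2 to Bbb3 is 15 — one semitone narrower, making it a minor tenth.
(Equivalently, a compound minor third: a minor third plus an octave.)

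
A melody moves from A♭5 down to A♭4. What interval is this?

Descending from Ab5 to Ab4 is the same interval as ascending Ab4 to Ab5.
A to A is the same letter name, plus an octave: an octave.
Counting semitones, Ab4→Ab5 is 12, which is the perfect octave.

P8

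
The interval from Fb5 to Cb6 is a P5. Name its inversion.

P4

The rule of nine gives the new number: 9 − 5 = 4, so a fifth becomes a fourth.
Quality inverts too: perfect stays perfect. That makes the inversion a perfect fourth.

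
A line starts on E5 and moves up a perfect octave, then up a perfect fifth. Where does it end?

B6

E5 up a perfect octave → E6 (12 semitones).
A perfect fifth up from E6 is B6.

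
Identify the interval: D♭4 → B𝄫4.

D to B spans six letter names (D-E-F-G-A-B), so the interval is some kind of sixth.
Db4 to Bbb4 is 8 semitones, a half step short of the major sixth (9), so this is minor.

minor 6th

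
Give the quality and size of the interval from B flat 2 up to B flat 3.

B to B is the same letter name, plus an octave — that makes it an octave of some quality.
The perfect octave spans 12 semitones, and Bb2 to Bb3 is exactly 12 semitones — so this is a perfect octave.

perfect 8th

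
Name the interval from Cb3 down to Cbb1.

A15

Descending from Cb3 to Cbb1 is the same interval as ascending Cbb1 to Cb3.
C to C is the same letter name, plus 2 octaves: a fifteenth.
A perfect fifteenth would be 24 semitones; Cbb1 to Cb3 is 25, one semitone wider, so the interval is augmented.
(Equivalently, a compound augmented octave: an augmented octave plus an octave.)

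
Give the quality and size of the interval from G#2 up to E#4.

major thirteenth

G to E spans six letter names (G-A-B-C-D-E), plus an octave: a thirteenth.
Counting semitones, G#2→E#4 is 21, which is the major thirteenth.
(Equivalently, a compound major sixth: a major sixth plus an octave.)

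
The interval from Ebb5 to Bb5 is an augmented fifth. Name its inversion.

Inverted interval numbers add to nine, so a fifth pairs with a fourth (5 + 4 = 9).
And augmented becomes diminished under inversion, so we get a diminished fourth.

diminished fourth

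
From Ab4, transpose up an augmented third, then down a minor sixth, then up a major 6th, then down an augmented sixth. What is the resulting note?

Ab4 up an augmented third → C#5 (5 semitones).
A minor sixth down from C#5 is E#4.
A major sixth up from E#4 is C##5.
C##5 down an augmented sixth → E4 (10 semitones).

E4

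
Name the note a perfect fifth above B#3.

Five letter names up from B: F.
A perfect fifth spans 7 semitones, so from B#3 the target pitch is F##4.

F##4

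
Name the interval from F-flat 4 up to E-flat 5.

major 7th

F to E spans seven letter names (F-G-A-B-C-D-E), so the interval is some kind of seventh.
Counting semitones, Fb4→Eb5 is 11, which is the major seventh.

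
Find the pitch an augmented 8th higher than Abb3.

Ab4

For an octave the letter name doesn't change: still A, an octave up.
Moving 13 semitones up from Abb3 (the size of an augmented octave) reaches Ab4.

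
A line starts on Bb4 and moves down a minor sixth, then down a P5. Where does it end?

Down a minor sixth from Bb4: D4 (8 semitones down).
A perfect fifth down from D4 is G3.

G3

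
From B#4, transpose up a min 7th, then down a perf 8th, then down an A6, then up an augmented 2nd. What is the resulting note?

D#4

B#4 up a minor seventh → A#5 (10 semitones).
A#5 down a perfect octave → A#4 (12 semitones).
A#4 down an augmented sixth → C4 (10 semitones).
C4 up an augmented second → D#4 (3 semitones).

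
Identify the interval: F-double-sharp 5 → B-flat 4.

doubly augmented fifth

Descending from F##5 to Bb4 is the same interval as ascending Bb4 to F##5.
B to F spans five letter names (B-C-D-E-F), so the interval is some kind of fifth.
The perfect fifth is 7 semitones; here we have 9, two semitones wider: doubly augmented.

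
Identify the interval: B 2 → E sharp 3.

augmented fourth

B to E spans four letter names (B-C-D-E) — that makes it a fourth of some quality.
B2 to E#3 spans 6 semitones — one semitone wider than the perfect fourth (5) — giving an augmented fourth.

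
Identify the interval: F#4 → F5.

F to F is the same letter name, plus an octave, so the interval is some kind of octave.
F#4 to F5 spans 11 semitones — one semitone narrower than the perfect octave (12) — giving a diminished octave.

d8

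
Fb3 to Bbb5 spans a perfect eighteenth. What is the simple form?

Subtracting seven from the interval number removes an octave: 18 − 14 = 4.
That makes a perfect eighteenth a compound perfect fourth — 2 octaves plus a perfect fourth.

perfect fourth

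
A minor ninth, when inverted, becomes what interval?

M7

First reduce the compound minor ninth to its simple form, a minor second.
The rule of nine gives the new number: 9 − 2 = 7, so a second becomes a seventh.
And minor becomes major under inversion, so we get a major seventh.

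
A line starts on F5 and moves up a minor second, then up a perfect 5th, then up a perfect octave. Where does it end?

A minor second up from F5 is Gb5.
A perfect fifth up from Gb5 is Db6.
Up a perfect octave from Db6: Db7 (12 semitones up).

Db7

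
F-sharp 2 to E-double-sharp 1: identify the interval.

diminished ninth

Descending from F#2 to E##1 is the same interval as ascending E##1 to F#2.
E to F spans two letter names (E-F), plus an octave, so the interval is some kind of ninth.
A major ninth would be 14 semitones; E##1 to F#2 is 12, two semitones narrower, so the interval is diminished.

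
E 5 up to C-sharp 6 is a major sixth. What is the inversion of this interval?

minor 3rd

Inverted interval numbers add to nine, so a sixth pairs with a third (6 + 3 = 9).
And major becomes minor under inversion, so we get a minor third.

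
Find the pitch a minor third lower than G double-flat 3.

E double-flat 3

The third takes the letter from G down to E.
A minor third is 3 semitones; 3 semitones down from Gbb3 gives Ebb3.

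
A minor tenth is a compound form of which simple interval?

m3

Each octave removed subtracts seven from the number: 10 − 7 = 3.
So a minor tenth is an octave plus a minor third. The quality is unchanged.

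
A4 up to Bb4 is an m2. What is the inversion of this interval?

major seventh

Interval numbers invert to sum to nine: 2 + 7 = 9, so a second inverts to a seventh.
And minor becomes major under inversion, so we get a major seventh.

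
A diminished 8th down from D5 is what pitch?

D#4

An octave keeps the letter name D, an octave down from D.
Moving 11 semitones down from D5 (the size of a diminished octave) reaches D#4.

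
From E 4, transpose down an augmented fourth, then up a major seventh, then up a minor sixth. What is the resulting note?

F 5

E4 down an augmented fourth → Bb3 (6 semitones).
Up a major seventh from Bb3: A4 (11 semitones up).
A4 up a minor sixth → F5 (8 semitones).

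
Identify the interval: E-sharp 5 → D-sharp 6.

minor seventh

E to D spans seven letter names (E-F-G-A-B-C-D): a seventh.
At 10 semitones, E#5→D#6 falls one short of a major seventh: minor.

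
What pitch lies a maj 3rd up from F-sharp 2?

Counting three letter names up from F lands on A.
A major third is 4 semitones; 4 semitones up from F#2 gives A#2.

A-sharp 2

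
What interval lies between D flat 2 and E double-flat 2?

m2

D to E spans two letter names (D-E): a second.
A major second would be 2 semitones, but Db2 to Ebb2 is 1 — one semitone narrower, making it a minor second.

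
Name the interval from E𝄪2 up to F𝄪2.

minor 2nd

E to F spans two letter names (E-F): a second.
A major second would be 2 semitones, but E##2 to F##2 is 1 — one semitone narrower, making it a minor second.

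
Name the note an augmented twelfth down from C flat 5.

F double-flat 3

The twelfth's letter: C down five letter names plus an octave → F.
An augmented twelfth is 20 semitones; 20 semitones down from Cb5 gives Fbb3.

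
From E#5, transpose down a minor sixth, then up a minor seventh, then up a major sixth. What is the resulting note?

D##6

E#5 down a minor sixth → G##4 (8 semitones).
A minor seventh up from G##4 is F##5.
Up a major sixth from F##5: D##6 (9 semitones up).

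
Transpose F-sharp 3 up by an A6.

The sixth takes the letter from F up to D.
An augmented sixth spans 10 semitones, so from F#3 the target pitch is D##4.

D-double-sharp 4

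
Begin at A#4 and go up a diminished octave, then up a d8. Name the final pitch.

Up a diminished octave from A#4: A5 (11 semitones up).
A diminished octave up from A5 is Ab6.

Ab6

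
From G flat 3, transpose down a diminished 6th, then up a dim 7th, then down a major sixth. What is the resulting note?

C flat 3

Down a diminished sixth from Gb3: B2 (7 semitones down).
Up a diminished seventh from B2: Ab3 (9 semitones up).
Ab3 down a major sixth → Cb3 (9 semitones).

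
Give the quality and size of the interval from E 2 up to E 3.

E to E is the same letter name, plus an octave: an octave.
Counting semitones, E2→E3 is 12, which is the perfect octave.

P8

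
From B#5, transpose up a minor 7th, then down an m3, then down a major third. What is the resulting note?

D#6

Up a minor seventh from B#5: A#6 (10 semitones up).
Down a minor third from A#6: F##6 (3 semitones down).
F##6 down a major third → D#6 (4 semitones).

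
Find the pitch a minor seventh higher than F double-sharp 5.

E sharp 6

Seven letter names up from F: E.
A minor seventh spans 10 semitones, so from F##5 the target pitch is E#6.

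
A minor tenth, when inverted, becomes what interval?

First reduce the compound minor tenth to its simple form, a minor third.
The rule of nine gives the new number: 9 − 3 = 6, so a third becomes a sixth.
The quality also flips — minor becomes major — giving a major sixth.

M6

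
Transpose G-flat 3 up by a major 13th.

E-flat 5

Six letters up from G (plus an octave) reaches E.
A major thirteenth is 21 semitones; 21 semitones up from Gb3 gives Eb5.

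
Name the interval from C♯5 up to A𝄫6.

doubly diminished thirteenth

C to A spans six letter names (C-D-E-F-G-A), plus an octave, so the interval is some kind of thirteenth.
A major thirteenth would be 21 semitones; C#5 to Abb6 is 18, three semitones narrower, so the interval is doubly diminished.
(Equivalently, a compound doubly diminished sixth: a doubly diminished sixth plus an octave.)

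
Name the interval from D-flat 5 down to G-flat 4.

perfect fifth

Descending from Db5 to Gb4 is the same interval as ascending Gb4 to Db5.
G to D spans five letter names (G-A-B-C-D) — that makes it a fifth of some quality.
Gb4 to Db5 is 7 semitones, matching the perfect fifth exactly, so the quality is perfect.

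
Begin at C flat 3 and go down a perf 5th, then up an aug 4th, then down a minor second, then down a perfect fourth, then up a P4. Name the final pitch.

Down a perfect fifth from Cb3: Fb2 (7 semitones down).
Fb2 up an augmented fourth → Bb2 (6 semitones).
Bb2 down a minor second → A2 (1 semitone).
Down a perfect fourth from A2: E2 (5 semitones down).
E2 up a perfect fourth → A2 (5 semitones).

A 2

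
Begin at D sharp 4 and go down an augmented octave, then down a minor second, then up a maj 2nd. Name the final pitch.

An augmented octave down from D#4 is D3.
A minor second down from D3 is C#3.
A major second up from C#3 is D#3.

D sharp 3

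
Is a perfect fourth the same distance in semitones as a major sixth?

No

A perfect fourth spans 5 semitones; a major sixth spans 9 semitones. They differ by 4.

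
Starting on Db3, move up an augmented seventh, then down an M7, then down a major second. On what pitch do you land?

An augmented seventh up from Db3 is C#4.
Down a major seventh from C#4: D3 (11 semitones down).
Down a major second from D3: C3 (2 semitones down).

C3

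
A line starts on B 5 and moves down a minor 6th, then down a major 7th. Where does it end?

E 4

A minor sixth down from B5 is D#5.
Down a major seventh from D#5: E4 (11 semitones down).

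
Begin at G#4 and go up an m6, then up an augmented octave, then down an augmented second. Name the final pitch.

D6

G#4 up a minor sixth → E5 (8 semitones).
E5 up an augmented octave → E#6 (13 semitones).
Down an augmented second from E#6: D6 (3 semitones down).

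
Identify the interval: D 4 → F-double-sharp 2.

Descending from D4 to F##2 is the same interval as ascending F##2 to D4.
F to D spans six letter names (F-G-A-B-C-D), plus an octave, so the interval is some kind of thirteenth.
A major thirteenth would be 21 semitones; F##2 to D4 is 19, two semitones narrower, so the interval is diminished.
(Equivalently, a compound diminished sixth: a diminished sixth plus an octave.)

d13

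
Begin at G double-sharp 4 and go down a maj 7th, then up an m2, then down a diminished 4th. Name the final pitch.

F double-sharp 3

A major seventh down from G##4 is A#3.
Up a minor second from A#3: B3 (1 semitone up).
A diminished fourth down from B3 is F##3.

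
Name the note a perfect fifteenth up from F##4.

For a fifteenth the letter name doesn't change: still F, two octaves up.
Moving 24 semitones up from F##4 (the size of a perfect fifteenth) reaches F##6.

F##6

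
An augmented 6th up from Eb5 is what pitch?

Counting six letter names up from E lands on C.
An augmented sixth is 10 semitones; 10 semitones up from Eb5 gives C#6.

C#6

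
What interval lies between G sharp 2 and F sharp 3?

minor 7th

G to F spans seven letter names (G-A-B-C-D-E-F): a seventh.
G#2 to F#3 is 10 semitones, a half step short of the major seventh (11), so this is minor.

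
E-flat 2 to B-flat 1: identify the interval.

Descending from Eb2 to Bb1 is the same interval as ascending Bb1 to Eb2.
B to E spans four letter names (B-C-D-E): a fourth.
Bb1 to Eb2 is 5 semitones, matching the perfect fourth exactly, so the quality is perfect.

perfect fourth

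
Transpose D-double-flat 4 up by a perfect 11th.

G-double-flat 5

Four letters up from D (plus an octave) reaches G.
A perfect eleventh spans 17 semitones, so from Dbb4 the target pitch is Gbb5.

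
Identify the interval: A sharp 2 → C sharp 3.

minor 3rd

A to C spans three letter names (A-B-C): a third.
A#2 to C#3 is 3 semitones, a half step short of the major third (4), so this is minor.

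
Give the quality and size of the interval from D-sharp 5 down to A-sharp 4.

P4

Descending from D#5 to A#4 is the same interval as ascending A#4 to D#5.
A to D spans four letter names (A-B-C-D) — that makes it a fourth of some quality.
The perfect fourth spans 5 semitones, and A#4 to D#5 is exactly 5 semitones — so this is a perfect fourth.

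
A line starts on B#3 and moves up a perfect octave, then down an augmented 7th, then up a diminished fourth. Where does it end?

B#3 up a perfect octave → B#4 (12 semitones).
Down an augmented seventh from B#4: C4 (12 semitones down).
C4 up a diminished fourth → Fb4 (4 semitones).

Fb4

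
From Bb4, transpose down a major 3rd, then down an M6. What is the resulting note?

Down a major third from Bb4: Gb4 (4 semitones down).
Down a major sixth from Gb4: Bbb3 (9 semitones down).

Bbb3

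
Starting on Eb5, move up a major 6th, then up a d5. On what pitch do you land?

Gb6

Eb5 up a major sixth → C6 (9 semitones).
C6 up a diminished fifth → Gb6 (6 semitones).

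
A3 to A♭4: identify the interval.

diminished octave

A to A is the same letter name, plus an octave: an octave.
The perfect octave is 12 semitones; here we have 11, one semitone narrower: diminished.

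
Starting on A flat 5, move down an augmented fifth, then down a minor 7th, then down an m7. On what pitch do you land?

F flat 3

Down an augmented fifth from Ab5: Dbb5 (8 semitones down).
Down a minor seventh from Dbb5: Ebb4 (10 semitones down).
A minor seventh down from Ebb4 is Fb3.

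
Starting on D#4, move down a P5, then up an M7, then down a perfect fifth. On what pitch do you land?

B#3

A perfect fifth down from D#4 is G#3.
Up a major seventh from G#3: F##4 (11 semitones up).
A perfect fifth down from F##4 is B#3.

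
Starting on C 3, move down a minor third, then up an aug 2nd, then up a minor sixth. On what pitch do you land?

A minor third down from C3 is A2.
An augmented second up from A2 is B#2.
B#2 up a minor sixth → G#3 (8 semitones).

G sharp 3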